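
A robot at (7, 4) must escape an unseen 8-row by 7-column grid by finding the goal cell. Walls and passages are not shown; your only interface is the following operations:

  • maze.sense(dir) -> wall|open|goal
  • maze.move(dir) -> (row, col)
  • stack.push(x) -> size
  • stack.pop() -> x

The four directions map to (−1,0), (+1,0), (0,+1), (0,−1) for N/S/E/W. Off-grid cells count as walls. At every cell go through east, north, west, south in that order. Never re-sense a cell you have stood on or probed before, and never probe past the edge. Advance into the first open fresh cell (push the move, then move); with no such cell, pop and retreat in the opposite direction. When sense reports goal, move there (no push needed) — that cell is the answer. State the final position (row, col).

! 1. sense(dir→east) => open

! 2. push(x→east) => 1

! 3. move(dir→east) => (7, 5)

! 4. sense(dir→east) => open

! 5. push(x→east) => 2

! 6. move(dir→east) => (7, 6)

! 7. sense(dir→north) => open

! 8. push(x→north) => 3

! 9. move(dir→north) => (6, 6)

! 10. sense(dir→north) => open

! 11. push(x→north) => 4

! 12. move(dir→north) => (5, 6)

! 13. sense(dir→north) => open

! 14. push(x→north) => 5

! 15. move(dir→north) => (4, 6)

! 16. sense(dir→north) => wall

! 17. sense(dir→west) => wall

! 18. pop() => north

! 19. move(dir→south) => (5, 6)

! 20. sense(dir→west) => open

! 21. push(x→west) => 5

! 22. move(dir→west) => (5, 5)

! 23. sense(dir→west) => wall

! 24. sense(dir→south) => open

! 25. push(x→south) => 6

! 26. move(dir→south) => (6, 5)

! 27. sense(dir→west) => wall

! 28. pop() => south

! 29. move(dir→north) => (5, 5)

! 30. pop() => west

! 31. move(dir→east) => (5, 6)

! 32. pop() => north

! 33. move(dir→south) => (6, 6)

! 34. pop() => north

! 35. move(dir→south) => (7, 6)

! 36. pop() => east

! 37. move(dir→west) => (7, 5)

! 38. pop() => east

! 39. move(dir→west) => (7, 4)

! 40. sense(dir→west) => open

! 41. push(x→west) => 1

! 42. move(dir→west) => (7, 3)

! 43. sense(dir→north) => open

! 44. push(x→north) => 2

! 45. move(dir→north) => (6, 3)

! 46. sense(dir→north) => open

! 47. push(x→north) => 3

! 48. move(dir→north) => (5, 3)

! 49. sense(dir→north) => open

! 50. push(x→north) => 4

! 51. move(dir→north) => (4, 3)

! 52. sense(dir→east) => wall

! 53. sense(dir→north) => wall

! 54. sense(dir→west) => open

! 55. push(x→west) => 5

! 56. move(dir→west) => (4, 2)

! 57. sense(dir→north) => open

! 58. push(x→north) => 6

! 59. move(dir→north) => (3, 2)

! 60. sense(dir→north) => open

! 61. push(x→north) => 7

! 62. move(dir→north) => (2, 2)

! 63. sense(dir→east) => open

! 64. push(x→east) => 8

! 65. move(dir→east) => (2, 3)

! 66. sense(dir→east) => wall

! 67. sense(dir→north) => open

! 68. push(x→north) => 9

! 69. move(dir→north) => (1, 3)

! 70. sense(dir→east) => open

! 71. push(x→east) => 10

! 72. move(dir→east) => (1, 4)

! 73. sense(dir→east) => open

! 74. push(x→east) => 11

! 75. move(dir→east) => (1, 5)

! 76. sense(dir→east) => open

! 77. push(x→east) => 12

! 78. move(dir→east) => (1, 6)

! 79. sense(dir→north) => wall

! 80. sense(dir→south) => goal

! 81. move(dir→south) => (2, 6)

Answer: (2, 6)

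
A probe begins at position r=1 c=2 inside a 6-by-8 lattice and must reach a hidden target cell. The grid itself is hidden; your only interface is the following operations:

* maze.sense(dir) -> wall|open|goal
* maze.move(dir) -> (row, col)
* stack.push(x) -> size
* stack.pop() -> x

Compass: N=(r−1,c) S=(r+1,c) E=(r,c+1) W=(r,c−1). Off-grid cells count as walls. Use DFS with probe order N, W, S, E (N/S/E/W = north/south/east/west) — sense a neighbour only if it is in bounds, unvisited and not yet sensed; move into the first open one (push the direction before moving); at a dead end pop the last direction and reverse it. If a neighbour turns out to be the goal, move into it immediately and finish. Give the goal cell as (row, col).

·→ maze.sense(north)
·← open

·→ stack.push(north)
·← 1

·→ maze.move(north)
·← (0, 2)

·→ maze.sense(west)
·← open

·→ stack.push(west)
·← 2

·→ maze.move(west)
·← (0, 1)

·→ maze.sense(west)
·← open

·→ stack.push(west)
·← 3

·→ maze.move(west)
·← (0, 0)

·→ maze.sense(south)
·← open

·→ stack.push(south)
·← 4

·→ maze.move(south)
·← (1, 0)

·→ maze.sense(south)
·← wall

·→ maze.sense(east)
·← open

·→ stack.push(east)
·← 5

·→ maze.move(east)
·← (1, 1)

·→ maze.sense(south)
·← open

·→ stack.push(south)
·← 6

·→ maze.move(south)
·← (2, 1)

·→ maze.sense(south)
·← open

·→ stack.push(south)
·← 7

·→ maze.move(south)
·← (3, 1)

·→ maze.sense(west)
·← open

·→ stack.push(west)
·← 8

·→ maze.move(west)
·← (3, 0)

·→ maze.sense(south)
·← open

·→ stack.push(south)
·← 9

·→ maze.move(south)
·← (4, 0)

·→ maze.sense(south)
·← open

·→ stack.push(south)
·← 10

·→ maze.move(south)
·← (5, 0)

·→ maze.sense(east)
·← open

·→ stack.push(east)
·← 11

·→ maze.move(east)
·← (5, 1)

·→ maze.sense(north)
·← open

·→ stack.push(north)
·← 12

·→ maze.move(north)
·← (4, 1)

·→ maze.sense(east)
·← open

·→ stack.push(east)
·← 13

·→ maze.move(east)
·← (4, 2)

·→ maze.sense(north)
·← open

·→ stack.push(north)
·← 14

·→ maze.move(north)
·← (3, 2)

·→ maze.sense(north)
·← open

·→ stack.push(north)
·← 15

·→ maze.move(north)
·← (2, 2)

·→ maze.sense(east)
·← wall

·→ stack.pop()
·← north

·→ maze.move(south)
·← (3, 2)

·→ maze.sense(east)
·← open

·→ stack.push(east)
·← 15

·→ maze.move(east)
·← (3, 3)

·→ maze.sense(south)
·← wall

·→ maze.sense(east)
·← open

·→ stack.push(east)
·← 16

·→ maze.move(east)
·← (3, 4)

·→ maze.sense(north)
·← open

·→ stack.push(north)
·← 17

·→ maze.move(north)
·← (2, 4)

·→ maze.sense(north)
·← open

·→ stack.push(north)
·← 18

·→ maze.move(north)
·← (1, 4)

·→ maze.sense(north)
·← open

·→ stack.push(north)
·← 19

·→ maze.move(north)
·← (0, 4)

·→ maze.sense(west)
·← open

·→ stack.push(west)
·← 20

·→ maze.move(west)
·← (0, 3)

·→ maze.sense(south)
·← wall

·→ stack.pop()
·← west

·→ maze.move(east)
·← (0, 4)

·→ maze.sense(east)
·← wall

·→ stack.pop()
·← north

·→ maze.move(south)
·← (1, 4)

·→ maze.sense(east)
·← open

·→ stack.push(east)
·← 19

·→ maze.move(east)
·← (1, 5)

·→ maze.sense(south)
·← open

·→ stack.push(south)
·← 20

·→ maze.move(south)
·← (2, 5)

·→ maze.sense(south)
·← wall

·→ maze.sense(east)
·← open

·→ stack.push(east)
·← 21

·→ maze.move(east)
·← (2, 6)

·→ maze.sense(north)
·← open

·→ stack.push(north)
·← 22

·→ maze.move(north)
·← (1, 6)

·→ maze.sense(north)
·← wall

·→ maze.sense(east)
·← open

·→ stack.push(east)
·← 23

·→ maze.move(east)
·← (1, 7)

·→ maze.sense(north)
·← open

·→ stack.push(north)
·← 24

·→ maze.move(north)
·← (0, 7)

·→ stack.pop()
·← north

·→ maze.move(south)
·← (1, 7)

·→ maze.sense(south)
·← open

·→ stack.push(south)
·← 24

·→ maze.move(south)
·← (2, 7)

·→ maze.sense(south)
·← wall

·→ stack.pop()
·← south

·→ maze.move(north)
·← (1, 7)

·→ stack.pop()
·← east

·→ maze.move(west)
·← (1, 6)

·→ stack.pop()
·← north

·→ maze.move(south)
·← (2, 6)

·→ maze.sense(south)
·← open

·→ stack.push(south)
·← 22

·→ maze.move(south)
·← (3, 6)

·→ maze.sense(south)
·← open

·→ stack.push(south)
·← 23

·→ maze.move(south)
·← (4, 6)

·→ maze.sense(west)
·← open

·→ stack.push(west)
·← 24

·→ maze.move(west)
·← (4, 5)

·→ maze.sense(west)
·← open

·→ stack.push(west)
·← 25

·→ maze.move(west)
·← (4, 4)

·→ maze.sense(south)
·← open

·→ stack.push(south)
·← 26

·→ maze.move(south)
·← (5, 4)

·→ maze.sense(west)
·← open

·→ stack.push(west)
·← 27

·→ maze.move(west)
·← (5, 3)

·→ maze.sense(west)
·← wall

·→ stack.pop()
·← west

·→ maze.move(east)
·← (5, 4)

·→ maze.sense(east)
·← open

·→ stack.push(east)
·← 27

·→ maze.move(east)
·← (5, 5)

·→ maze.sense(east)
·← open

·→ stack.push(east)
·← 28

·→ maze.move(east)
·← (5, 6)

·→ maze.sense(east)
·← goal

·→ maze.move(east)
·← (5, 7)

Answer: (5, 7)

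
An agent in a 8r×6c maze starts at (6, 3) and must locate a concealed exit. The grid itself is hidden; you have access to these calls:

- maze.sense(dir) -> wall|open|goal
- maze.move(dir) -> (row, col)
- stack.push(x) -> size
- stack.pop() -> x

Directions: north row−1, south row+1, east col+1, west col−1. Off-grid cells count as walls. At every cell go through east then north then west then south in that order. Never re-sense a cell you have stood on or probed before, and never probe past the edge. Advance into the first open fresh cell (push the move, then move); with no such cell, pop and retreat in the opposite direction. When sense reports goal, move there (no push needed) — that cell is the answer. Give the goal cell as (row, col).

Now I run maze.sense passing dir=east, and get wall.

I run maze.sense passing dir=north, which returns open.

I call stack.push passing x=north, giving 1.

I try maze.move passing dir=north, giving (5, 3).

I run maze.sense passing dir=east, giving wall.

Calling maze.sense passing dir=north, — result: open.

Then stack.push passing x=north, which returns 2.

I use maze.move passing dir=north, and observe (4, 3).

I invoke maze.sense passing dir=east, and observe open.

I try stack.push passing x=east, → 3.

I call maze.move passing dir=east, giving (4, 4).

Now I run maze.sense passing dir=east, and observe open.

I try stack.push passing x=east, and observe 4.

I run maze.move passing dir=east, : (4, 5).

I run maze.sense passing dir=north, and see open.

I run stack.push passing x=north, and see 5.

I call maze.move passing dir=north, yielding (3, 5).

I use maze.sense passing dir=north, and observe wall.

I call maze.sense passing dir=west, yielding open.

Then stack.push passing x=west, and see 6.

I try maze.move passing dir=west, yielding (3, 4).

Now I run maze.sense passing dir=north, which returns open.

Calling stack.push passing x=north, giving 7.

Invoking maze.move passing dir=north, which returns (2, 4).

Invoking maze.sense passing dir=north, yielding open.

I try stack.push passing x=north, which returns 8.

Invoking maze.move passing dir=north, giving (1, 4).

Now I run maze.sense passing dir=east, → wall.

I run maze.sense passing dir=north, yielding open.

Calling stack.push passing x=north, giving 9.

I try maze.move passing dir=north, — result: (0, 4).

I try maze.sense passing dir=east, and get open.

Then stack.push passing x=east, giving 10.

Using maze.move passing dir=east, : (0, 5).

I invoke stack.pop(), giving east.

I invoke maze.move passing dir=west, : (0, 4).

I call maze.sense passing dir=west, and see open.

Next I call stack.push passing x=west, and observe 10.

I call maze.move passing dir=west, which returns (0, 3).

Now I run maze.sense passing dir=west, → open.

Next I call stack.push passing x=west, which returns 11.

I use maze.move passing dir=west, — result: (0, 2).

Then maze.sense passing dir=west, yielding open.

Then stack.push passing x=west, : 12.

Using maze.move passing dir=west, : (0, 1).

I invoke maze.sense passing dir=west, and get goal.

Then maze.move passing dir=west, → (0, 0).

Answer: (0, 0)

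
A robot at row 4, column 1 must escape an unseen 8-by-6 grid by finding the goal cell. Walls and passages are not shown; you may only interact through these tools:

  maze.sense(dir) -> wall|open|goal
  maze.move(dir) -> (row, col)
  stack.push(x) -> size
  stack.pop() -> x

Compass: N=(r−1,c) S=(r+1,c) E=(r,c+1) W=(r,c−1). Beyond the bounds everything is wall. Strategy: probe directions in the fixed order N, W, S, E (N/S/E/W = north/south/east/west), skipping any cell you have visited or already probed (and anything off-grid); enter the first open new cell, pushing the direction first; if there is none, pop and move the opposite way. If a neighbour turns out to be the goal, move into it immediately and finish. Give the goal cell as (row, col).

-- 1. maze.sense(dir: north) == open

-- 2. stack.push(x: north) == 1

-- 3. maze.move(dir: north) == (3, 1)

-- 4. maze.sense(dir: north) == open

-- 5. stack.push(x: north) == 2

-- 6. maze.move(dir: north) == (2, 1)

-- 7. maze.sense(dir: north) == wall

-- 8. maze.sense(dir: west) == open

-- 9. stack.push(x: west) == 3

-- 10. maze.move(dir: west) == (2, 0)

-- 11. maze.sense(dir: north) == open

-- 12. stack.push(x: north) == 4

-- 13. maze.move(dir: north) == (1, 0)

-- 14. maze.sense(dir: north) == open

-- 15. stack.push(x: north) == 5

-- 16. maze.move(dir: north) == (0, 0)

-- 17. maze.sense(dir: east) == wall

-- 18. stack.pop() == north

-- 19. maze.move(dir: south) == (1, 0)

-- 20. stack.pop() == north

-- 21. maze.move(dir: south) == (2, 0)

-- 22. maze.sense(dir: south) == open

-- 23. stack.push(x: south) == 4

-- 24. maze.move(dir: south) == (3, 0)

-- 25. maze.sense(dir: south) == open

-- 26. stack.push(x: south) == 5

-- 27. maze.move(dir: south) == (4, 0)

-- 28. maze.sense(dir: south) == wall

-- 29. stack.pop() == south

-- 30. maze.move(dir: north) == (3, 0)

-- 31. stack.pop() == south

-- 32. maze.move(dir: north) == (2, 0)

-- 33. stack.pop() == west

-- 34. maze.move(dir: east) == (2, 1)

-- 35. maze.sense(dir: east) == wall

-- 36. stack.pop() == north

-- 37. maze.move(dir: south) == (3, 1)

-- 38. maze.sense(dir: east) == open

-- 39. stack.push(x: east) == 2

-- 40. maze.move(dir: east) == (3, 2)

-- 41. maze.sense(dir: south) == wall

-- 42. maze.sense(dir: east) == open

-- 43. stack.push(x: east) == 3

-- 44. maze.move(dir: east) == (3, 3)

-- 45. maze.sense(dir: north) == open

-- 46. stack.push(x: north) == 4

-- 47. maze.move(dir: north) == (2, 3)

-- 48. maze.sense(dir: north) == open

-- 49. stack.push(x: north) == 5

-- 50. maze.move(dir: north) == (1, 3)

-- 51. maze.sense(dir: north) == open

-- 52. stack.push(x: north) == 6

-- 53. maze.move(dir: north) == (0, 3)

-- 54. maze.sense(dir: west) == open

-- 55. stack.push(x: west) == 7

-- 56. maze.move(dir: west) == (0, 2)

-- 57. maze.sense(dir: south) == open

-- 58. stack.push(x: south) == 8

-- 59. maze.move(dir: south) == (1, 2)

-- 60. stack.pop() == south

-- 61. maze.move(dir: north) == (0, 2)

-- 62. stack.pop() == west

-- 63. maze.move(dir: east) == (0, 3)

-- 64. maze.sense(dir: east) == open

-- 65. stack.push(x: east) == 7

-- 66. maze.move(dir: east) == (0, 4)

-- 67. maze.sense(dir: south) == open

-- 68. stack.push(x: south) == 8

-- 69. maze.move(dir: south) == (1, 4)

-- 70. maze.sense(dir: south) == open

-- 71. stack.push(x: south) == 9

-- 72. maze.move(dir: south) == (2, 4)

-- 73. maze.sense(dir: south) == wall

-- 74. maze.sense(dir: east) == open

-- 75. stack.push(x: east) == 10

-- 76. maze.move(dir: east) == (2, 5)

-- 77. maze.sense(dir: north) == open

-- 78. stack.push(x: north) == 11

-- 79. maze.move(dir: north) == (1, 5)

-- 80. maze.sense(dir: north) == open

-- 81. stack.push(x: north) == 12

-- 82. maze.move(dir: north) == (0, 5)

-- 83. stack.pop() == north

-- 84. maze.move(dir: south) == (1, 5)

-- 85. stack.pop() == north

-- 86. maze.move(dir: south) == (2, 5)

-- 87. maze.sense(dir: south) == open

-- 88. stack.push(x: south) == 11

-- 89. maze.move(dir: south) == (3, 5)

-- 90. maze.sense(dir: south) == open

-- 91. stack.push(x: south) == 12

-- 92. maze.move(dir: south) == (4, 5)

-- 93. maze.sense(dir: west) == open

-- 94. stack.push(x: west) == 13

-- 95. maze.move(dir: west) == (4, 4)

-- 96. maze.sense(dir: west) == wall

-- 97. maze.sense(dir: south) == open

-- 98. stack.push(x: south) == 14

-- 99. maze.move(dir: south) == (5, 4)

-- 100. maze.sense(dir: west) == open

-- 101. stack.push(x: west) == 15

-- 102. maze.move(dir: west) == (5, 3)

-- 103. maze.sense(dir: west) == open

-- 104. stack.push(x: west) == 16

-- 105. maze.move(dir: west) == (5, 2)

-- 106. maze.sense(dir: west) == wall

-- 107. maze.sense(dir: south) == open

-- 108. stack.push(x: south) == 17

-- 109. maze.move(dir: south) == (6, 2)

-- 110. maze.sense(dir: west) == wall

-- 111. maze.sense(dir: south) == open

-- 112. stack.push(x: south) == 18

-- 113. maze.move(dir: south) == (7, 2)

-- 114. maze.sense(dir: west) == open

-- 115. stack.push(x: west) == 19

-- 116. maze.move(dir: west) == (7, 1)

-- 117. maze.sense(dir: west) == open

-- 118. stack.push(x: west) == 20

-- 119. maze.move(dir: west) == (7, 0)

-- 120. maze.sense(dir: north) == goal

-- 121. maze.move(dir: north) == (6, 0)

Answer: (6, 0)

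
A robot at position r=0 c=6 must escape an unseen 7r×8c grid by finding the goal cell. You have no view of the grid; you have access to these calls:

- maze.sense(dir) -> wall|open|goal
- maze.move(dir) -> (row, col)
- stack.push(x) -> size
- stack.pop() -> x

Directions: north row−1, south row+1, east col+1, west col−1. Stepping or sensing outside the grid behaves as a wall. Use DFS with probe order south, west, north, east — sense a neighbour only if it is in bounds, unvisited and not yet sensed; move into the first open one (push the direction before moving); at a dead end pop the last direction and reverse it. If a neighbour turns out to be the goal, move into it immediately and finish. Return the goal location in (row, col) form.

CALL maze.sense[dir→south]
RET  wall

CALL maze.sense[dir→west]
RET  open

CALL stack.push[x→west]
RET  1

CALL maze.move[dir→west]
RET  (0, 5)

CALL maze.sense[dir→south]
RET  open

CALL stack.push[x→south]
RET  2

CALL maze.move[dir→south]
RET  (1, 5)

CALL maze.sense[dir→south]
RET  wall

CALL maze.sense[dir→west]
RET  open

CALL stack.push[x→west]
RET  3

CALL maze.move[dir→west]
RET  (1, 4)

CALL maze.sense[dir→south]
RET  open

CALL stack.push[x→south]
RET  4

CALL maze.move[dir→south]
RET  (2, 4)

CALL maze.sense[dir→south]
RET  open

CALL stack.push[x→south]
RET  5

CALL maze.move[dir→south]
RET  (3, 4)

CALL maze.sense[dir→south]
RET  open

CALL stack.push[x→south]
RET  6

CALL maze.move[dir→south]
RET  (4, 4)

CALL maze.sense[dir→south]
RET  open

CALL stack.push[x→south]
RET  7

CALL maze.move[dir→south]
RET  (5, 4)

CALL maze.sense[dir→south]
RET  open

CALL stack.push[x→south]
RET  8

CALL maze.move[dir→south]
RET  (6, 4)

CALL maze.sense[dir→west]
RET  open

CALL stack.push[x→west]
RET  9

CALL maze.move[dir→west]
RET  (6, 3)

CALL maze.sense[dir→west]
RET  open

CALL stack.push[x→west]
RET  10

CALL maze.move[dir→west]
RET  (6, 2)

CALL maze.sense[dir→west]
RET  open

CALL stack.push[x→west]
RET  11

CALL maze.move[dir→west]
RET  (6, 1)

CALL maze.sense[dir→west]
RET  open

CALL stack.push[x→west]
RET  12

CALL maze.move[dir→west]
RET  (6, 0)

CALL maze.sense[dir→north]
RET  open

CALL stack.push[x→north]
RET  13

CALL maze.move[dir→north]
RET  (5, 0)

CALL maze.sense[dir→north]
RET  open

CALL stack.push[x→north]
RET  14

CALL maze.move[dir→north]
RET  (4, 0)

CALL maze.sense[dir→north]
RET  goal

CALL maze.move[dir→north]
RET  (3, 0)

Answer: (3, 0)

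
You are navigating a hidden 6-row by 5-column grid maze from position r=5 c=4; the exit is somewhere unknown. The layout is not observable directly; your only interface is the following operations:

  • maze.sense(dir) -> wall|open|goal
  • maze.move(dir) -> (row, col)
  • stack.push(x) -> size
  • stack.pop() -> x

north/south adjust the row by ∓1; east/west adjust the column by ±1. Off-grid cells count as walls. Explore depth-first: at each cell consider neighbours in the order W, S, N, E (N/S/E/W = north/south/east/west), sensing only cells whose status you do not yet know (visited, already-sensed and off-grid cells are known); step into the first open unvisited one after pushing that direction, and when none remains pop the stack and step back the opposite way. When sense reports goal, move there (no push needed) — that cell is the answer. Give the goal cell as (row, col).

Step: maze.sense[dir→west]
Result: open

Step: stack.push[x→west]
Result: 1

Step: maze.move[dir→west]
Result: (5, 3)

Step: maze.sense[dir→west]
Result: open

Step: stack.push[x→west]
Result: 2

Step: maze.move[dir→west]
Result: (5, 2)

Step: maze.sense[dir→west]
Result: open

Step: stack.push[x→west]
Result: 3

Step: maze.move[dir→west]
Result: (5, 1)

Step: maze.sense[dir→west]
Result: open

Step: stack.push[x→west]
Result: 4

Step: maze.move[dir→west]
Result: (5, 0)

Step: maze.sense[dir→north]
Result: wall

Step: stack.pop[]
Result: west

Step: maze.move[dir→east]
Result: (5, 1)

Step: maze.sense[dir→north]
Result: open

Step: stack.push[x→north]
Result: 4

Step: maze.move[dir→north]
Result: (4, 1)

Step: maze.sense[dir→north]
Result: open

Step: stack.push[x→north]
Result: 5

Step: maze.move[dir→north]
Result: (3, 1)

Step: maze.sense[dir→west]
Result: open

Step: stack.push[x→west]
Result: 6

Step: maze.move[dir→west]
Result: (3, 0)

Step: maze.sense[dir→north]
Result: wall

Step: stack.pop[]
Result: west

Step: maze.move[dir→east]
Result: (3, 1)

Step: maze.sense[dir→north]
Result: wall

Step: maze.sense[dir→east]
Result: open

Step: stack.push[x→east]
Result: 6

Step: maze.move[dir→east]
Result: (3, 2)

Step: maze.sense[dir→south]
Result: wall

Step: maze.sense[dir→north]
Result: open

Step: stack.push[x→north]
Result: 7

Step: maze.move[dir→north]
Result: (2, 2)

Step: maze.sense[dir→north]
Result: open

Step: stack.push[x→north]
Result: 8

Step: maze.move[dir→north]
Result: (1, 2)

Step: maze.sense[dir→west]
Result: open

Step: stack.push[x→west]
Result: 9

Step: maze.move[dir→west]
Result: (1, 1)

Step: maze.sense[dir→west]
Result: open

Step: stack.push[x→west]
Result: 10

Step: maze.move[dir→west]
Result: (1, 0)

Step: maze.sense[dir→north]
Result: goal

Step: maze.move[dir→north]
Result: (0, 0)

Answer: (0, 0)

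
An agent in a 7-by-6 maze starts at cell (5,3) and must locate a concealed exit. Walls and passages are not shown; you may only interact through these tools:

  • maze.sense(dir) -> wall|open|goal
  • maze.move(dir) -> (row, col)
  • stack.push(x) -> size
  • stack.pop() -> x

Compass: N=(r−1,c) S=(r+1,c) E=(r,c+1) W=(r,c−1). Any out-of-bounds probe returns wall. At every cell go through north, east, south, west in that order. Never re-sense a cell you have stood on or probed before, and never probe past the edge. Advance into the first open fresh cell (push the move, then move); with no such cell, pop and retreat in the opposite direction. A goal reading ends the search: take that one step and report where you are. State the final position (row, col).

Invoking sense(dir=north), giving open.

I call push(x=north), → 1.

Next I call move(dir=north), giving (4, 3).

Invoking sense(dir=north), and get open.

Invoking push(x=north), which returns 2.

I call move(dir=north), and see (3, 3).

I use sense(dir=north), which returns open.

Calling push(x=north), giving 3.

Calling move(dir=north), and get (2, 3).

Calling sense(dir=north), which returns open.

Calling push(x=north), → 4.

Now I run move(dir=north), yielding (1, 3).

Calling sense(dir=north), giving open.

Invoking push(x=north), giving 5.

Using move(dir=north), — result: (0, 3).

I invoke sense(dir=east), : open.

Calling push(x=east), — result: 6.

Calling move(dir=east), and see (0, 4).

I try sense(dir=east), : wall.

I call sense(dir=south), and see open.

I call push(x=south), : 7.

I call move(dir=south), and see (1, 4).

Using sense(dir=east), — result: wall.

I try sense(dir=south), which returns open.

I call push(x=south), which returns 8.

I use move(dir=south), and see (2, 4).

I run sense(dir=east), : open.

I use push(x=east), giving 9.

I call move(dir=east), and observe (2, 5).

I invoke sense(dir=south), and observe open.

Now I run push(x=south), → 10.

Now I run move(dir=south), : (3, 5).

I invoke sense(dir=south), — result: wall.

Invoking sense(dir=west), → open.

Using push(x=west), and see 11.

Then move(dir=west), → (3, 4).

Then sense(dir=south), — result: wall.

I call pop, and get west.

I call move(dir=east), → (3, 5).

Next I call pop, which returns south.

Using move(dir=north), giving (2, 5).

I use pop(), : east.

I run move(dir=west), and observe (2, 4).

Now I run pop(), which returns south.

I invoke move(dir=north), → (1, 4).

Next I call pop, — result: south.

I try move(dir=north), giving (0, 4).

I call pop, which returns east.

I invoke move(dir=west), and observe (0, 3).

I call sense(dir=west), and see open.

I call push(x=west), → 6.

Now I run move(dir=west), and see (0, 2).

I call sense(dir=south), and see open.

Now I run push(x=south), giving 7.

Now I run move(dir=south), yielding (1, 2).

I try sense(dir=south), and observe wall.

I run sense(dir=west), which returns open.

I use push(x=west), and see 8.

I use move(dir=west), and get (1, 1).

I call sense(dir=north), : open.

Calling push(x=north), and observe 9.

I try move(dir=north), and get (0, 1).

Then sense(dir=west), yielding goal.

I call move(dir=west), : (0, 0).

Answer: (0, 0)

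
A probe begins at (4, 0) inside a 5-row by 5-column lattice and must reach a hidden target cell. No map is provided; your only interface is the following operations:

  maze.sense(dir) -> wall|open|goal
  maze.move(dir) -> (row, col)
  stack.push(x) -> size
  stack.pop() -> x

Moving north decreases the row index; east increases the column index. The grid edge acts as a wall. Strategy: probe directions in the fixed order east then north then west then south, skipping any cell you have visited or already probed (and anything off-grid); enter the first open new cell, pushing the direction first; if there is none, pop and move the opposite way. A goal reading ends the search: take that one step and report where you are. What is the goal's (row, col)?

Then sense with east, and see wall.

I call sense with north, and observe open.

I invoke push with north, and get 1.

Then move with north, : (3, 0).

Invoking sense with east, : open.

I invoke push with east, → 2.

I call move with east, : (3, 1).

I use sense with east, — result: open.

I use push with east, : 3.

I run move with east, → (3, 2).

Calling sense with east, yielding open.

Using push with east, — result: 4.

Invoking move with east, which returns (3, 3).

I try sense with east, which returns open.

Using push with east, → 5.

I use move with east, and see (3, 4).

Invoking sense with north, and get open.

Invoking push with north, giving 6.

I run move with north, : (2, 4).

I try sense with north, → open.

Then push with north, which returns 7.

I run move with north, → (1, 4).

Then sense with north, → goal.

Then move with north, and see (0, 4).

Answer: (0, 4)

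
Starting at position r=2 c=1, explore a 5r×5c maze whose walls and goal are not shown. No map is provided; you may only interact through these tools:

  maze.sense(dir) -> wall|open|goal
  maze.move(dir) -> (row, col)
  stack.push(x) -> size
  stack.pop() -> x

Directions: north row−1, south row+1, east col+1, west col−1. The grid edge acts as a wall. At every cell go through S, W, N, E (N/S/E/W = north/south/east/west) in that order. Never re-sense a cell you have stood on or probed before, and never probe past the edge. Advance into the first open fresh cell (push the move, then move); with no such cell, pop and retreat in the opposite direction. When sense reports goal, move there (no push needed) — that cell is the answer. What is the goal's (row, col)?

! 1. maze.sense(dir→south) => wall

! 2. maze.sense(dir→west) => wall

! 3. maze.sense(dir→north) => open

! 4. stack.push(x→north) => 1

! 5. maze.move(dir→north) => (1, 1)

! 6. maze.sense(dir→west) => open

! 7. stack.push(x→west) => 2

! 8. maze.move(dir→west) => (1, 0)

! 9. maze.sense(dir→north) => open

! 10. stack.push(x→north) => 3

! 11. maze.move(dir→north) => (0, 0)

! 12. maze.sense(dir→east) => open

! 13. stack.push(x→east) => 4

! 14. maze.move(dir→east) => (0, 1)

! 15. maze.sense(dir→east) => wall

! 16. stack.pop() => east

! 17. maze.move(dir→west) => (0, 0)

! 18. stack.pop() => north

! 19. maze.move(dir→south) => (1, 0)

! 20. stack.pop() => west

! 21. maze.move(dir→east) => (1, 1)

! 22. maze.sense(dir→east) => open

! 23. stack.push(x→east) => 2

! 24. maze.move(dir→east) => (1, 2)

! 25. maze.sense(dir→south) => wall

! 26. maze.sense(dir→east) => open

! 27. stack.push(x→east) => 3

! 28. maze.move(dir→east) => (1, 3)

! 29. maze.sense(dir→south) => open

! 30. stack.push(x→south) => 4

! 31. maze.move(dir→south) => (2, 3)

! 32. maze.sense(dir→south) => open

! 33. stack.push(x→south) => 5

! 34. maze.move(dir→south) => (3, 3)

! 35. maze.sense(dir→south) => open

! 36. stack.push(x→south) => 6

! 37. maze.move(dir→south) => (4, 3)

! 38. maze.sense(dir→west) => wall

! 39. maze.sense(dir→east) => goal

! 40. maze.move(dir→east) => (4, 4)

Answer: (4, 4)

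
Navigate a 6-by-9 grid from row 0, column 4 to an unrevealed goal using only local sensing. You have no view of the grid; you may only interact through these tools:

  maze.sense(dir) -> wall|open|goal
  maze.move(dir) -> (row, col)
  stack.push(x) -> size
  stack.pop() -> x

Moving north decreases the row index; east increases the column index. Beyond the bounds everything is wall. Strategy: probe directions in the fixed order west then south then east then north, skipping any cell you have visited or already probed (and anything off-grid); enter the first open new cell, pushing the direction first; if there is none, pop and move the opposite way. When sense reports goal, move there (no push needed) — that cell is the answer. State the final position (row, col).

·→ maze.sense(dir→west)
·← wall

·→ maze.sense(dir→south)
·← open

·→ stack.push(x→south)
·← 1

·→ maze.move(dir→south)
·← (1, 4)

·→ maze.sense(dir→west)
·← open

·→ stack.push(x→west)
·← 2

·→ maze.move(dir→west)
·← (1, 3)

·→ maze.sense(dir→west)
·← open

·→ stack.push(x→west)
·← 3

·→ maze.move(dir→west)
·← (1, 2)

·→ maze.sense(dir→west)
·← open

·→ stack.push(x→west)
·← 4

·→ maze.move(dir→west)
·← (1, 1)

·→ maze.sense(dir→west)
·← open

·→ stack.push(x→west)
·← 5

·→ maze.move(dir→west)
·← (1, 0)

·→ maze.sense(dir→south)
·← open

·→ stack.push(x→south)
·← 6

·→ maze.move(dir→south)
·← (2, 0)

·→ maze.sense(dir→south)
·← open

·→ stack.push(x→south)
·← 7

·→ maze.move(dir→south)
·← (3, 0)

·→ maze.sense(dir→south)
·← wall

·→ maze.sense(dir→east)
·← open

·→ stack.push(x→east)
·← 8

·→ maze.move(dir→east)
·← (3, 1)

·→ maze.sense(dir→south)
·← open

·→ stack.push(x→south)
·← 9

·→ maze.move(dir→south)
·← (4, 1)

·→ maze.sense(dir→south)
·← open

·→ stack.push(x→south)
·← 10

·→ maze.move(dir→south)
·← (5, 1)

·→ maze.sense(dir→west)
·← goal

·→ maze.move(dir→west)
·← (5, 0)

Answer: (5, 0)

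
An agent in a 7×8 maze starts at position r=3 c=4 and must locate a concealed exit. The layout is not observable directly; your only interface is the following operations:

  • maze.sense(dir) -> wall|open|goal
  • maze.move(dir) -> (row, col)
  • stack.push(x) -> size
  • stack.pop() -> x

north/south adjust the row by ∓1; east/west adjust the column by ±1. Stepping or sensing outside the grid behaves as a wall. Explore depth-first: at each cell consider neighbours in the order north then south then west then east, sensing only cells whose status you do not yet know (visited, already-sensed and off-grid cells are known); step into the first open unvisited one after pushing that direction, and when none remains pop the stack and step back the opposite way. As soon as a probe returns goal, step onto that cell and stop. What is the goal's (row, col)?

Act: sense[dir: north]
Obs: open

Act: push[x: north]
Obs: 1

Act: move[dir: north]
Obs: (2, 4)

Act: sense[dir: north]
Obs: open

Act: push[x: north]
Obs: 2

Act: move[dir: north]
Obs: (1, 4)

Act: sense[dir: north]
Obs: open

Act: push[x: north]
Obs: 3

Act: move[dir: north]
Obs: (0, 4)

Act: sense[dir: west]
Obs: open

Act: push[x: west]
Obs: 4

Act: move[dir: west]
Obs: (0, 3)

Act: sense[dir: south]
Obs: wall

Act: sense[dir: west]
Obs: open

Act: push[x: west]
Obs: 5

Act: move[dir: west]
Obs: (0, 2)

Act: sense[dir: south]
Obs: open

Act: push[x: south]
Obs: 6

Act: move[dir: south]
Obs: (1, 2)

Act: sense[dir: south]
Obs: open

Act: push[x: south]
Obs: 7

Act: move[dir: south]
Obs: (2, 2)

Act: sense[dir: south]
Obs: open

Act: push[x: south]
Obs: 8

Act: move[dir: south]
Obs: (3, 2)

Act: sense[dir: south]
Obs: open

Act: push[x: south]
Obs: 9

Act: move[dir: south]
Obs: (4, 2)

Act: sense[dir: south]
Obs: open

Act: push[x: south]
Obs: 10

Act: move[dir: south]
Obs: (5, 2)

Act: sense[dir: south]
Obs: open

Act: push[x: south]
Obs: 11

Act: move[dir: south]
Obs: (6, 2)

Act: sense[dir: west]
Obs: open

Act: push[x: west]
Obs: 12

Act: move[dir: west]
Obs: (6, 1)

Act: sense[dir: north]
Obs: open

Act: push[x: north]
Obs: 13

Act: move[dir: north]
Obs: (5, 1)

Act: sense[dir: north]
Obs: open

Act: push[x: north]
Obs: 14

Act: move[dir: north]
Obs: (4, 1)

Act: sense[dir: north]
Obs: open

Act: push[x: north]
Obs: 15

Act: move[dir: north]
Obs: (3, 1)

Act: sense[dir: north]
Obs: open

Act: push[x: north]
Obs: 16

Act: move[dir: north]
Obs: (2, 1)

Act: sense[dir: north]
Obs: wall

Act: sense[dir: west]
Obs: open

Act: push[x: west]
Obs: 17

Act: move[dir: west]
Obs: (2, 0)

Act: sense[dir: north]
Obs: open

Act: push[x: north]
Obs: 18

Act: move[dir: north]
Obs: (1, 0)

Act: sense[dir: north]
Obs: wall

Act: pop[]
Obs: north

Act: move[dir: south]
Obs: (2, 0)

Act: sense[dir: south]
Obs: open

Act: push[x: south]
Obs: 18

Act: move[dir: south]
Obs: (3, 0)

Act: sense[dir: south]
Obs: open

Act: push[x: south]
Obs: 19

Act: move[dir: south]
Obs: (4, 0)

Act: sense[dir: south]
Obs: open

Act: push[x: south]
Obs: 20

Act: move[dir: south]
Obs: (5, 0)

Act: sense[dir: south]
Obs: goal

Act: move[dir: south]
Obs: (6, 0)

Answer: (6, 0)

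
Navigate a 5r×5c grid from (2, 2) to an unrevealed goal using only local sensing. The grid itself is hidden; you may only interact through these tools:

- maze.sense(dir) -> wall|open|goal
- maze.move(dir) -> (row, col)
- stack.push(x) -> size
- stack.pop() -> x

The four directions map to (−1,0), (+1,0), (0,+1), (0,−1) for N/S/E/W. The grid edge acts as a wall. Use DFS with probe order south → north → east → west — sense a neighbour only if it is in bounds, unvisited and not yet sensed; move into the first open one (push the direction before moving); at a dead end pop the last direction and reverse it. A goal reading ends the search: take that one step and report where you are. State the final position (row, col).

CALL sense[dir='south']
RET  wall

CALL sense[dir='north']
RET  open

CALL push[x='north']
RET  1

CALL move[dir='north']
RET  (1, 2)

CALL sense[dir='north']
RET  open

CALL push[x='north']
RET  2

CALL move[dir='north']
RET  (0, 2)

CALL sense[dir='east']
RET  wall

CALL sense[dir='west']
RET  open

CALL push[x='west']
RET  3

CALL move[dir='west']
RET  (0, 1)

CALL sense[dir='south']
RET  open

CALL push[x='south']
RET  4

CALL move[dir='south']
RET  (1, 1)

CALL sense[dir='south']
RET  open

CALL push[x='south']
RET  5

CALL move[dir='south']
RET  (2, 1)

CALL sense[dir='south']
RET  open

CALL push[x='south']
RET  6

CALL move[dir='south']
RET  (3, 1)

CALL sense[dir='south']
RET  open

CALL push[x='south']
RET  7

CALL move[dir='south']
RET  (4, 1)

CALL sense[dir='east']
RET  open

CALL push[x='east']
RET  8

CALL move[dir='east']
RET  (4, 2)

CALL sense[dir='east']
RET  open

CALL push[x='east']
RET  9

CALL move[dir='east']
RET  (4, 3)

CALL sense[dir='north']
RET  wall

CALL sense[dir='east']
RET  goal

CALL move[dir='east']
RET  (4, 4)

Answer: (4, 4)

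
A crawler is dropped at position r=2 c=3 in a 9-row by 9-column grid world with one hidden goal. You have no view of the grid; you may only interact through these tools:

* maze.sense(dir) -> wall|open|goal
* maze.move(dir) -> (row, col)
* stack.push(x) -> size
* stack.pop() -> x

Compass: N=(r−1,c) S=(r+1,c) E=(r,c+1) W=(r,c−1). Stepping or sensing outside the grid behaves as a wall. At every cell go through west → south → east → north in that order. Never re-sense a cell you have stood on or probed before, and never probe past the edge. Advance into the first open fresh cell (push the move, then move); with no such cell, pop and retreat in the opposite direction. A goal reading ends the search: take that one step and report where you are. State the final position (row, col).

[in] sense dir: west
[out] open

[in] push x: west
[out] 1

[in] move dir: west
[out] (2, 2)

[in] sense dir: west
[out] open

[in] push x: west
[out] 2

[in] move dir: west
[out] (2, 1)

[in] sense dir: west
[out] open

[in] push x: west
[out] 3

[in] move dir: west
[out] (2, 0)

[in] sense dir: south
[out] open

[in] push x: south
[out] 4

[in] move dir: south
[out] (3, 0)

[in] sense dir: south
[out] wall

[in] sense dir: east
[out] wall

[in] pop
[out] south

[in] move dir: north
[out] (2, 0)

[in] sense dir: north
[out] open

[in] push x: north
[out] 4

[in] move dir: north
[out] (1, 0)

[in] sense dir: east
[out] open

[in] push x: east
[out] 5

[in] move dir: east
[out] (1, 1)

[in] sense dir: east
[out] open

[in] push x: east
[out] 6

[in] move dir: east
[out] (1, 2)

[in] sense dir: east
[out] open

[in] push x: east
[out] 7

[in] move dir: east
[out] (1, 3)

[in] sense dir: east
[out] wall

[in] sense dir: north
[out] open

[in] push x: north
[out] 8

[in] move dir: north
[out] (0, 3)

[in] sense dir: west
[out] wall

[in] sense dir: east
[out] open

[in] push x: east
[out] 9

[in] move dir: east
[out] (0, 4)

[in] sense dir: east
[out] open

[in] push x: east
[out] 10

[in] move dir: east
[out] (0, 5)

[in] sense dir: south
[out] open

[in] push x: south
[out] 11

[in] move dir: south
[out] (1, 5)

[in] sense dir: south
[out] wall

[in] sense dir: east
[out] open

[in] push x: east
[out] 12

[in] move dir: east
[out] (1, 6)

[in] sense dir: south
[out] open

[in] push x: south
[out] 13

[in] move dir: south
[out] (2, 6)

[in] sense dir: south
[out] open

[in] push x: south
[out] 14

[in] move dir: south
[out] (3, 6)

[in] sense dir: west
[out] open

[in] push x: west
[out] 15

[in] move dir: west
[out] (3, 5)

[in] sense dir: west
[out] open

[in] push x: west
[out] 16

[in] move dir: west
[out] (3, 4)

[in] sense dir: west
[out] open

[in] push x: west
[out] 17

[in] move dir: west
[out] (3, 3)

[in] sense dir: west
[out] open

[in] push x: west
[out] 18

[in] move dir: west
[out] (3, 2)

[in] sense dir: south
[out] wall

[in] pop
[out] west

[in] move dir: east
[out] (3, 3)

[in] sense dir: south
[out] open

[in] push x: south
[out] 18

[in] move dir: south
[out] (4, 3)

[in] sense dir: south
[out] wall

[in] sense dir: east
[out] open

[in] push x: east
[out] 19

[in] move dir: east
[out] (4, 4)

[in] sense dir: south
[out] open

[in] push x: south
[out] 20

[in] move dir: south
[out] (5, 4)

[in] sense dir: south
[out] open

[in] push x: south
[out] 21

[in] move dir: south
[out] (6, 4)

[in] sense dir: west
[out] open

[in] push x: west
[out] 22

[in] move dir: west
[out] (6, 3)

[in] sense dir: west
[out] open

[in] push x: west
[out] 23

[in] move dir: west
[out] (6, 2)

[in] sense dir: west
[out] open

[in] push x: west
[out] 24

[in] move dir: west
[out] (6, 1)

[in] sense dir: west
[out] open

[in] push x: west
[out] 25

[in] move dir: west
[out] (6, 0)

[in] sense dir: south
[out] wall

[in] sense dir: north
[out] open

[in] push x: north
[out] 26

[in] move dir: north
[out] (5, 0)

[in] sense dir: east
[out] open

[in] push x: east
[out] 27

[in] move dir: east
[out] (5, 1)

[in] sense dir: east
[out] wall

[in] sense dir: north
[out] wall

[in] pop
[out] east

[in] move dir: west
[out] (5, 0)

[in] pop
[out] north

[in] move dir: south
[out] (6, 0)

[in] pop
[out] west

[in] move dir: east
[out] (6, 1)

[in] sense dir: south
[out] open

[in] push x: south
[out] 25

[in] move dir: south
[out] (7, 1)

[in] sense dir: south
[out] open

[in] push x: south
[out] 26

[in] move dir: south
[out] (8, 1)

[in] sense dir: west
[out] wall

[in] sense dir: east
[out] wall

[in] pop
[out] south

[in] move dir: north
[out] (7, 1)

[in] sense dir: east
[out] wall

[in] pop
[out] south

[in] move dir: north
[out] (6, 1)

[in] pop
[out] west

[in] move dir: east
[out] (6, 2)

[in] pop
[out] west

[in] move dir: east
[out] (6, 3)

[in] sense dir: south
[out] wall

[in] pop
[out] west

[in] move dir: east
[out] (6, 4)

[in] sense dir: south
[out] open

[in] push x: south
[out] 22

[in] move dir: south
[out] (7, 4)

[in] sense dir: south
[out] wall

[in] sense dir: east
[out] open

[in] push x: east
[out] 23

[in] move dir: east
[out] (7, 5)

[in] sense dir: south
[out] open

[in] push x: south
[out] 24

[in] move dir: south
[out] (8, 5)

[in] sense dir: east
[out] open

[in] push x: east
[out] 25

[in] move dir: east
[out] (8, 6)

[in] sense dir: east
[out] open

[in] push x: east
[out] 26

[in] move dir: east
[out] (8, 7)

[in] sense dir: east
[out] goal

[in] move dir: east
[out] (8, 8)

Answer: (8, 8)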